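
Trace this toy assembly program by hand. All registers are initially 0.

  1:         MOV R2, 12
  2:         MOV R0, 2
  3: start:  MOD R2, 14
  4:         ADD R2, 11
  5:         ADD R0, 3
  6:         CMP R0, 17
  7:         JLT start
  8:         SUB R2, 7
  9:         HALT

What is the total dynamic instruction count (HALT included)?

29

after MOV R2, 12: R2=12
after MOV R0, 2: R0=2
after MOD R2, 14: R2=12%14=12
after ADD R2, 11: R2=12+11=23
after ADD R0, 3: R0=2+3=5
CMP R0, 17  (cmp 5,17)
JLT start: taken
after MOD R2, 14: R2=23%14=9
after ADD R2, 11: R2=9+11=20
after ADD R0, 3: R0=5+3=8
CMP R0, 17  (cmp 8,17)
JLT start: taken
after MOD R2, 14: R2=20%14=6
after ADD R2, 11: R2=6+11=17
after ADD R0, 3: R0=8+3=11
CMP R0, 17  (cmp 11,17)
JLT start: taken
after MOD R2, 14: R2=17%14=3
after ADD R2, 11: R2=3+11=14
after ADD R0, 3: R0=11+3=14
CMP R0, 17  (cmp 14,17)
JLT start: taken
after MOD R2, 14: R2=14%14=0
after ADD R2, 11: R2=0+11=11
after ADD R0, 3: R0=14+3=17
CMP R0, 17  (cmp 17,17)
JLT start: not taken
after SUB R2, 7: R2=11-7=4
halt.
Total executed instructions: 29.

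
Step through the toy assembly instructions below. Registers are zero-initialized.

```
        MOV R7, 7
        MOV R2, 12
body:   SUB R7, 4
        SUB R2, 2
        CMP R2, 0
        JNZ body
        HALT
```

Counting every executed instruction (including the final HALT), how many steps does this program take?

27

after MOV R7, 7: R7=7
after MOV R2, 12: R2=12
after SUB R7, 4: R7=7-4=3
after SUB R2, 2: R2=12-2=10
CMP R2, 0  (cmp 10,0)
JNZ body: taken
after SUB R7, 4: R7=3-4=-1
after SUB R2, 2: R2=10-2=8
CMP R2, 0  (cmp 8,0)
JNZ body: taken
after SUB R7, 4: R7=(-1)-4=-5
after SUB R2, 2: R2=8-2=6
CMP R2, 0  (cmp 6,0)
JNZ body: taken
after SUB R7, 4: R7=(-5)-4=-9
after SUB R2, 2: R2=6-2=4
CMP R2, 0  (cmp 4,0)
JNZ body: taken
after SUB R7, 4: R7=(-9)-4=-13
after SUB R2, 2: R2=4-2=2
CMP R2, 0  (cmp 2,0)
JNZ body: taken
after SUB R7, 4: R7=(-13)-4=-17
after SUB R2, 2: R2=2-2=0
CMP R2, 0  (cmp 0,0)
JNZ body: not taken
halt.
Total executed instructions: 27.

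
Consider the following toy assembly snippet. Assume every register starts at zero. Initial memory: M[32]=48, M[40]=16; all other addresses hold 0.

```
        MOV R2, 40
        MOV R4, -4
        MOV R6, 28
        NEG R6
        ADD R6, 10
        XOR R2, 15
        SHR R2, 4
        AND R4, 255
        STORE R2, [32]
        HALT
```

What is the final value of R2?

R2=40
R4=-4
R6=28
R6=-(28)=-28
R6=(-28)+10=-18
R2=40^15=39
R2=39>>4=2
R4=(-4)&255=252
STORE R2, [32] → M[32]=2
halt.

2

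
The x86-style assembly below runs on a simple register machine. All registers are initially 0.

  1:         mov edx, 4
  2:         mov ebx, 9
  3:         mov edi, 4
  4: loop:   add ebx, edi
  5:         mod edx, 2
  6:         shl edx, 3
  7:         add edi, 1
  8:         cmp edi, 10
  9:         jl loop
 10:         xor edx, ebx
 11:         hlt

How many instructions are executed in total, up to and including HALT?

edx=4
ebx=9
edi=4
ebx=9+4=13
edx=4%2=0
edx=0<<3=0
edi=4+1=5
cmp edi, 10  (cmp 5,10)
jl loop: taken
ebx=13+5=18
edx=0%2=0
edx=0<<3=0
edi=5+1=6
cmp edi, 10  (cmp 6,10)
jl loop: taken
ebx=18+6=24
edx=0%2=0
edx=0<<3=0
edi=6+1=7
cmp edi, 10  (cmp 7,10)
jl loop: taken
ebx=24+7=31
edx=0%2=0
edx=0<<3=0
edi=7+1=8
cmp edi, 10  (cmp 8,10)
jl loop: taken
ebx=31+8=39
edx=0%2=0
edx=0<<3=0
edi=8+1=9
cmp edi, 10  (cmp 9,10)
jl loop: taken
ebx=39+9=48
edx=0%2=0
edx=0<<3=0
edi=9+1=10
cmp edi, 10  (cmp 10,10)
jl loop: not taken
edx=0^48=48
halt.
Total executed instructions: 41.

41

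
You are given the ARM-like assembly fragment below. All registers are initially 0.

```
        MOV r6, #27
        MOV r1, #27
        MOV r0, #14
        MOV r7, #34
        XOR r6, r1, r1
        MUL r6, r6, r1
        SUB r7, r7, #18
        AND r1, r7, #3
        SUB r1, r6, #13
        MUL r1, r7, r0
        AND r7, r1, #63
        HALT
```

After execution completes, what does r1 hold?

224

after MOV r6, #27: r6=27
after MOV r1, #27: r1=27
after MOV r0, #14: r0=14
after MOV r7, #34: r7=34
after XOR r6, r1, r1: r6=27^27=0
after MUL r6, r6, r1: r6=0*27=0
after SUB r7, r7, #18: r7=34-18=16
after AND r1, r7, #3: r1=16&3=0
after SUB r1, r6, #13: r1=0-13=-13
after MUL r1, r7, r0: r1=16*14=224
after AND r7, r1, #63: r7=224&63=32
halt.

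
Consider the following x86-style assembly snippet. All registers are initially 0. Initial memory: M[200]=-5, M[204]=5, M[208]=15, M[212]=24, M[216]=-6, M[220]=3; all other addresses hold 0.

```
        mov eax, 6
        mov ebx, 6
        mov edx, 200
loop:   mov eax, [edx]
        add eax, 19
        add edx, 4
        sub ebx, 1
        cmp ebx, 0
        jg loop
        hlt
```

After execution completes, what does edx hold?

eax=6
ebx=6
edx=200
eax=M[200]=-5
eax=(-5)+19=14
edx=200+4=204
ebx=6-1=5
cmp ebx, 0  (cmp 5,0)
jg loop: taken
eax=M[204]=5
eax=5+19=24
edx=204+4=208
ebx=5-1=4
cmp ebx, 0  (cmp 4,0)
jg loop: taken
eax=M[208]=15
eax=15+19=34
edx=208+4=212
ebx=4-1=3
cmp ebx, 0  (cmp 3,0)
jg loop: taken
eax=M[212]=24
eax=24+19=43
edx=212+4=216
ebx=3-1=2
cmp ebx, 0  (cmp 2,0)
jg loop: taken
eax=M[216]=-6
eax=(-6)+19=13
edx=216+4=220
ebx=2-1=1
cmp ebx, 0  (cmp 1,0)
jg loop: taken
eax=M[220]=3
eax=3+19=22
edx=220+4=224
ebx=1-1=0
cmp ebx, 0  (cmp 0,0)
jg loop: not taken
halt.

224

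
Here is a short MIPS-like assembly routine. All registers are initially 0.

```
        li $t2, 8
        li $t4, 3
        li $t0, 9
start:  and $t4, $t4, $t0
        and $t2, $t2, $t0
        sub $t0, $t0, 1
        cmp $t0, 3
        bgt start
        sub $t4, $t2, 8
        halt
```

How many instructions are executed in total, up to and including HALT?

$t2=8
$t4=3
$t0=9
$t4=3&9=1
$t2=8&9=8
$t0=9-1=8
cmp $t0, 3  (cmp 8,3)
bgt start: taken
$t4=1&8=0
$t2=8&8=8
$t0=8-1=7
cmp $t0, 3  (cmp 7,3)
bgt start: taken
$t4=0&7=0
$t2=8&7=0
$t0=7-1=6
cmp $t0, 3  (cmp 6,3)
bgt start: taken
$t4=0&6=0
$t2=0&6=0
$t0=6-1=5
cmp $t0, 3  (cmp 5,3)
bgt start: taken
$t4=0&5=0
$t2=0&5=0
$t0=5-1=4
cmp $t0, 3  (cmp 4,3)
bgt start: taken
$t4=0&4=0
$t2=0&4=0
$t0=4-1=3
cmp $t0, 3  (cmp 3,3)
bgt start: not taken
$t4=0-8=-8
halt.
Total executed instructions: 35.

35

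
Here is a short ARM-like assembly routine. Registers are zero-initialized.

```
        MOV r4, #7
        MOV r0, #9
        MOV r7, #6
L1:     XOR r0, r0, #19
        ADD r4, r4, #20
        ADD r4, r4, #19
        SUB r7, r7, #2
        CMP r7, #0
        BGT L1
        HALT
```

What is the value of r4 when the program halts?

124

MOV r4, #7 → r4=7
MOV r0, #9 → r0=9
MOV r7, #6 → r7=6
XOR r0, r0, #19 → r0=9^19=26
ADD r4, r4, #20 → r4=7+20=27
ADD r4, r4, #19 → r4=27+19=46
SUB r7, r7, #2 → r7=6-2=4
CMP r7, #0  (cmp 4,0)
BGT L1: taken
XOR r0, r0, #19 → r0=26^19=9
ADD r4, r4, #20 → r4=46+20=66
ADD r4, r4, #19 → r4=66+19=85
SUB r7, r7, #2 → r7=4-2=2
CMP r7, #0  (cmp 2,0)
BGT L1: taken
XOR r0, r0, #19 → r0=9^19=26
ADD r4, r4, #20 → r4=85+20=105
ADD r4, r4, #19 → r4=105+19=124
SUB r7, r7, #2 → r7=2-2=0
CMP r7, #0  (cmp 0,0)
BGT L1: not taken
halt.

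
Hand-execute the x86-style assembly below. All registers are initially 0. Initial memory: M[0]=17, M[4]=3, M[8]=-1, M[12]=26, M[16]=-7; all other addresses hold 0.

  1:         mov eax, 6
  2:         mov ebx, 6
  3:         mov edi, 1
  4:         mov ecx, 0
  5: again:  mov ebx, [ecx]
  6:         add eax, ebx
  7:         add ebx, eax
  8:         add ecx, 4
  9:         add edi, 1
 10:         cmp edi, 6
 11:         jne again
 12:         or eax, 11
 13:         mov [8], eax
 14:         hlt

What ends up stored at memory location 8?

47

eax=6
ebx=6
edi=1
ecx=0
ebx=M[0]=17
eax=6+17=23
ebx=17+23=40
ecx=0+4=4
edi=1+1=2
cmp edi, 6  (cmp 2,6)
jne again: taken
ebx=M[4]=3
eax=23+3=26
ebx=3+26=29
ecx=4+4=8
edi=2+1=3
cmp edi, 6  (cmp 3,6)
jne again: taken
ebx=M[8]=-1
eax=26+(-1)=25
ebx=(-1)+25=24
ecx=8+4=12
edi=3+1=4
cmp edi, 6  (cmp 4,6)
jne again: taken
ebx=M[12]=26
eax=25+26=51
ebx=26+51=77
ecx=12+4=16
edi=4+1=5
cmp edi, 6  (cmp 5,6)
jne again: taken
ebx=M[16]=-7
eax=51+(-7)=44
ebx=(-7)+44=37
ecx=16+4=20
edi=5+1=6
cmp edi, 6  (cmp 6,6)
jne again: not taken
eax=44|11=47
mov [8], eax → M[8]=47
halt.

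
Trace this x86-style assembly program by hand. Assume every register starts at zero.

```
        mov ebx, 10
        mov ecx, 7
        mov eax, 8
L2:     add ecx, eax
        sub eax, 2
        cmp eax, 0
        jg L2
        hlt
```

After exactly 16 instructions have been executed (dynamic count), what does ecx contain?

after mov ebx, 10: ebx=10
after mov ecx, 7: ecx=7
after mov eax, 8: eax=8
after add ecx, eax: ecx=7+8=15
after sub eax, 2: eax=8-2=6
cmp eax, 0  (cmp 6,0)
jg L2: taken
after add ecx, eax: ecx=15+6=21
after sub eax, 2: eax=6-2=4
cmp eax, 0  (cmp 4,0)
jg L2: taken
after add ecx, eax: ecx=21+4=25
after sub eax, 2: eax=4-2=2
cmp eax, 0  (cmp 2,0)
jg L2: taken
after add ecx, eax: ecx=25+2=27
After step 16: ecx = 27.

27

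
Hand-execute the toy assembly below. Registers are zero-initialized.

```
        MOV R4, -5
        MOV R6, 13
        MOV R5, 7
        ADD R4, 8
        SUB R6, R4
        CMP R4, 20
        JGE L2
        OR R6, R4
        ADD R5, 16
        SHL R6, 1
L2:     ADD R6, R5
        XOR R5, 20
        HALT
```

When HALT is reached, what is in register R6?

45

R4=-5
R6=13
R5=7
R4=(-5)+8=3
R6=13-3=10
CMP R4, 20  (cmp 3,20)
JGE L2: not taken
R6=10|3=11
R5=7+16=23
R6=11<<1=22
R6=22+23=45
R5=23^20=3
halt.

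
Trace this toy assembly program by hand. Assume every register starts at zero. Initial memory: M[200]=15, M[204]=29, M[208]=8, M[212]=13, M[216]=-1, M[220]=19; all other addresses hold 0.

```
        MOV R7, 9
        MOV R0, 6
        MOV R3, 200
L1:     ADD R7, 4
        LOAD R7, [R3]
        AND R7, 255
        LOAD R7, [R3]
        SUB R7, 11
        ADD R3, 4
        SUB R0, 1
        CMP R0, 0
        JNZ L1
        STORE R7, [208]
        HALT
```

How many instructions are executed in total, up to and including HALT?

MOV R7, 9 → R7=9
MOV R0, 6 → R0=6
MOV R3, 200 → R3=200
ADD R7, 4 → R7=9+4=13
LOAD R7, [R3] → R7=M[200]=15
AND R7, 255 → R7=15&255=15
LOAD R7, [R3] → R7=M[200]=15
SUB R7, 11 → R7=15-11=4
ADD R3, 4 → R3=200+4=204
SUB R0, 1 → R0=6-1=5
CMP R0, 0  (cmp 5,0)
JNZ L1: taken
ADD R7, 4 → R7=4+4=8
LOAD R7, [R3] → R7=M[204]=29
AND R7, 255 → R7=29&255=29
LOAD R7, [R3] → R7=M[204]=29
SUB R7, 11 → R7=29-11=18
ADD R3, 4 → R3=204+4=208
SUB R0, 1 → R0=5-1=4
CMP R0, 0  (cmp 4,0)
JNZ L1: taken
ADD R7, 4 → R7=18+4=22
LOAD R7, [R3] → R7=M[208]=8
AND R7, 255 → R7=8&255=8
LOAD R7, [R3] → R7=M[208]=8
SUB R7, 11 → R7=8-11=-3
ADD R3, 4 → R3=208+4=212
SUB R0, 1 → R0=4-1=3
CMP R0, 0  (cmp 3,0)
JNZ L1: taken
ADD R7, 4 → R7=(-3)+4=1
LOAD R7, [R3] → R7=M[212]=13
AND R7, 255 → R7=13&255=13
LOAD R7, [R3] → R7=M[212]=13
SUB R7, 11 → R7=13-11=2
ADD R3, 4 → R3=212+4=216
SUB R0, 1 → R0=3-1=2
CMP R0, 0  (cmp 2,0)
JNZ L1: taken
ADD R7, 4 → R7=2+4=6
LOAD R7, [R3] → R7=M[216]=-1
AND R7, 255 → R7=(-1)&255=255
LOAD R7, [R3] → R7=M[216]=-1
SUB R7, 11 → R7=(-1)-11=-12
ADD R3, 4 → R3=216+4=220
SUB R0, 1 → R0=2-1=1
CMP R0, 0  (cmp 1,0)
JNZ L1: taken
ADD R7, 4 → R7=(-12)+4=-8
LOAD R7, [R3] → R7=M[220]=19
AND R7, 255 → R7=19&255=19
LOAD R7, [R3] → R7=M[220]=19
SUB R7, 11 → R7=19-11=8
ADD R3, 4 → R3=220+4=224
SUB R0, 1 → R0=1-1=0
CMP R0, 0  (cmp 0,0)
JNZ L1: not taken
STORE R7, [208] → M[208]=8
halt.
Total executed instructions: 59.

59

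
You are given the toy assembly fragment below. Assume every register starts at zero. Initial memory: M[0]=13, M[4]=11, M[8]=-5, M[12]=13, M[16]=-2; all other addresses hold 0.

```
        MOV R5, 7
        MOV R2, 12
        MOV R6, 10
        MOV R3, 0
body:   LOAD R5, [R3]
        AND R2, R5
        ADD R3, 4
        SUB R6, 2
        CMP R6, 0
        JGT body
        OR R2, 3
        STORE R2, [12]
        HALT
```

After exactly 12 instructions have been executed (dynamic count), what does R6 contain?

after MOV R5, 7: R5=7
after MOV R2, 12: R2=12
after MOV R6, 10: R6=10
after MOV R3, 0: R3=0
after LOAD R5, [R3]: R5=M[0]=13
after AND R2, R5: R2=12&13=12
after ADD R3, 4: R3=0+4=4
after SUB R6, 2: R6=10-2=8
CMP R6, 0  (cmp 8,0)
JGT body: taken
after LOAD R5, [R3]: R5=M[4]=11
after AND R2, R5: R2=12&11=8
After step 12: R6 = 8.

8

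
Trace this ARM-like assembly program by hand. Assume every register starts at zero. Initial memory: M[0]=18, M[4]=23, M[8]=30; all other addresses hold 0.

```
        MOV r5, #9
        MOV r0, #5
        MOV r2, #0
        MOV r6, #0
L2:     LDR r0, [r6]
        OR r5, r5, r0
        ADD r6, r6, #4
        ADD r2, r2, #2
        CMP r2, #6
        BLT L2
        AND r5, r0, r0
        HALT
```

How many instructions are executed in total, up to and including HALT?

MOV r5, #9 → r5=9
MOV r0, #5 → r0=5
MOV r2, #0 → r2=0
MOV r6, #0 → r6=0
LDR r0, [r6] → r0=M[0]=18
OR r5, r5, r0 → r5=9|18=27
ADD r6, r6, #4 → r6=0+4=4
ADD r2, r2, #2 → r2=0+2=2
CMP r2, #6  (cmp 2,6)
BLT L2: taken
LDR r0, [r6] → r0=M[4]=23
OR r5, r5, r0 → r5=27|23=31
ADD r6, r6, #4 → r6=4+4=8
ADD r2, r2, #2 → r2=2+2=4
CMP r2, #6  (cmp 4,6)
BLT L2: taken
LDR r0, [r6] → r0=M[8]=30
OR r5, r5, r0 → r5=31|30=31
ADD r6, r6, #4 → r6=8+4=12
ADD r2, r2, #2 → r2=4+2=6
CMP r2, #6  (cmp 6,6)
BLT L2: not taken
AND r5, r0, r0 → r5=30&30=30
halt.
Total executed instructions: 24.

24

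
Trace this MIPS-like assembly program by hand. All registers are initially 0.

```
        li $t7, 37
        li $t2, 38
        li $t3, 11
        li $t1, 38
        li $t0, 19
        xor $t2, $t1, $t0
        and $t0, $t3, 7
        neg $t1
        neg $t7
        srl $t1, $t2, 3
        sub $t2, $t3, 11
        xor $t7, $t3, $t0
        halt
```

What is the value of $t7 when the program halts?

8

li $t7, 37 → $t7=37
li $t2, 38 → $t2=38
li $t3, 11 → $t3=11
li $t1, 38 → $t1=38
li $t0, 19 → $t0=19
xor $t2, $t1, $t0 → $t2=38^19=53
and $t0, $t3, 7 → $t0=11&7=3
neg $t1 → $t1=-(38)=-38
neg $t7 → $t7=-(37)=-37
srl $t1, $t2, 3 → $t1=53>>3=6
sub $t2, $t3, 11 → $t2=11-11=0
xor $t7, $t3, $t0 → $t7=11^3=8
halt.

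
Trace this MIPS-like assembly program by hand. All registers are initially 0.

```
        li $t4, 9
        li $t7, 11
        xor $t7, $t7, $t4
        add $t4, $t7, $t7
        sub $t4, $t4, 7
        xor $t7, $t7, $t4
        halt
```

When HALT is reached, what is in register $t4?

-3

li $t4, 9 → $t4=9
li $t7, 11 → $t7=11
xor $t7, $t7, $t4 → $t7=11^9=2
add $t4, $t7, $t7 → $t4=2+2=4
sub $t4, $t4, 7 → $t4=4-7=-3
xor $t7, $t7, $t4 → $t7=2^(-3)=-1
halt.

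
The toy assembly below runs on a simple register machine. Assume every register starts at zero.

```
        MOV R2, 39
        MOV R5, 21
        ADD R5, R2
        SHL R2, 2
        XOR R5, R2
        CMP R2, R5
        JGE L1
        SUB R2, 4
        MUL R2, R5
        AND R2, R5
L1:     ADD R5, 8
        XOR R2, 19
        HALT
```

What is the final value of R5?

168

R2=39
R5=21
R5=21+39=60
R2=39<<2=156
R5=60^156=160
CMP R2, R5  (cmp 156,160)
JGE L1: not taken
R2=156-4=152
R2=152*160=24320
R2=24320&160=0
R5=160+8=168
R2=0^19=19
halt.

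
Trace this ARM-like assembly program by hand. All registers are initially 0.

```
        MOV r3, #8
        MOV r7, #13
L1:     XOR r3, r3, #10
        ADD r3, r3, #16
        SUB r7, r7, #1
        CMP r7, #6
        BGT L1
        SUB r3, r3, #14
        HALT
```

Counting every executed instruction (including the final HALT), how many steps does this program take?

39

MOV r3, #8 → r3=8
MOV r7, #13 → r7=13
XOR r3, r3, #10 → r3=8^10=2
ADD r3, r3, #16 → r3=2+16=18
SUB r7, r7, #1 → r7=13-1=12
CMP r7, #6  (cmp 12,6)
BGT L1: taken
XOR r3, r3, #10 → r3=18^10=24
ADD r3, r3, #16 → r3=24+16=40
SUB r7, r7, #1 → r7=12-1=11
CMP r7, #6  (cmp 11,6)
BGT L1: taken
XOR r3, r3, #10 → r3=40^10=34
ADD r3, r3, #16 → r3=34+16=50
SUB r7, r7, #1 → r7=11-1=10
CMP r7, #6  (cmp 10,6)
BGT L1: taken
XOR r3, r3, #10 → r3=50^10=56
ADD r3, r3, #16 → r3=56+16=72
SUB r7, r7, #1 → r7=10-1=9
CMP r7, #6  (cmp 9,6)
BGT L1: taken
XOR r3, r3, #10 → r3=72^10=66
ADD r3, r3, #16 → r3=66+16=82
SUB r7, r7, #1 → r7=9-1=8
CMP r7, #6  (cmp 8,6)
BGT L1: taken
XOR r3, r3, #10 → r3=82^10=88
ADD r3, r3, #16 → r3=88+16=104
SUB r7, r7, #1 → r7=8-1=7
CMP r7, #6  (cmp 7,6)
BGT L1: taken
XOR r3, r3, #10 → r3=104^10=98
ADD r3, r3, #16 → r3=98+16=114
SUB r7, r7, #1 → r7=7-1=6
CMP r7, #6  (cmp 6,6)
BGT L1: not taken
SUB r3, r3, #14 → r3=114-14=100
halt.
Total executed instructions: 39.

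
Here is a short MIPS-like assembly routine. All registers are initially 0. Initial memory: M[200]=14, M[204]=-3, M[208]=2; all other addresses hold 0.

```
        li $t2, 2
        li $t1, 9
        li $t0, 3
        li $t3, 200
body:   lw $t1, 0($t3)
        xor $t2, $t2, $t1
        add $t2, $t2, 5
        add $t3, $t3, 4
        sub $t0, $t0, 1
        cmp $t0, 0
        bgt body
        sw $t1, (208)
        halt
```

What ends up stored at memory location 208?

2

li $t2, 2 → $t2=2
li $t1, 9 → $t1=9
li $t0, 3 → $t0=3
li $t3, 200 → $t3=200
lw $t1, 0($t3) → $t1=M[200]=14
xor $t2, $t2, $t1 → $t2=2^14=12
add $t2, $t2, 5 → $t2=12+5=17
add $t3, $t3, 4 → $t3=200+4=204
sub $t0, $t0, 1 → $t0=3-1=2
cmp $t0, 0  (cmp 2,0)
bgt body: taken
lw $t1, 0($t3) → $t1=M[204]=-3
xor $t2, $t2, $t1 → $t2=17^(-3)=-20
add $t2, $t2, 5 → $t2=(-20)+5=-15
add $t3, $t3, 4 → $t3=204+4=208
sub $t0, $t0, 1 → $t0=2-1=1
cmp $t0, 0  (cmp 1,0)
bgt body: taken
lw $t1, 0($t3) → $t1=M[208]=2
xor $t2, $t2, $t1 → $t2=(-15)^2=-13
add $t2, $t2, 5 → $t2=(-13)+5=-8
add $t3, $t3, 4 → $t3=208+4=212
sub $t0, $t0, 1 → $t0=1-1=0
cmp $t0, 0  (cmp 0,0)
bgt body: not taken
sw $t1, (208) → M[208]=2
halt.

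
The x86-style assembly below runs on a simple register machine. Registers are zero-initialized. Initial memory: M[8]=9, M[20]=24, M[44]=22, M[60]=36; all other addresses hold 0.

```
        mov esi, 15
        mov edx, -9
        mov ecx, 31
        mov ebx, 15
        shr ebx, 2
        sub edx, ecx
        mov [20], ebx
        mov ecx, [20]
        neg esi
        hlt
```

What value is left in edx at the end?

-40

mov esi, 15 → esi=15
mov edx, -9 → edx=-9
mov ecx, 31 → ecx=31
mov ebx, 15 → ebx=15
shr ebx, 2 → ebx=15>>2=3
sub edx, ecx → edx=(-9)-31=-40
mov [20], ebx → M[20]=3
mov ecx, [20] → ecx=M[20]=3
neg esi → esi=-(15)=-15
halt.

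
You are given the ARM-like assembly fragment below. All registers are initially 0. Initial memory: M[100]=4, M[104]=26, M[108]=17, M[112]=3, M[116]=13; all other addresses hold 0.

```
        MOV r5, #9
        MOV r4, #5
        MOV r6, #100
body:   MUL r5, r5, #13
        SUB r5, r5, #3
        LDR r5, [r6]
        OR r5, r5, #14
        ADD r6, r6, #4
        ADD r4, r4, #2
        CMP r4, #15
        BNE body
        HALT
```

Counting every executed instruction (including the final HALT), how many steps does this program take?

44

r5=9
r4=5
r6=100
r5=9*13=117
r5=117-3=114
r5=M[100]=4
r5=4|14=14
r6=100+4=104
r4=5+2=7
CMP r4, #15  (cmp 7,15)
BNE body: taken
r5=14*13=182
r5=182-3=179
r5=M[104]=26
r5=26|14=30
r6=104+4=108
r4=7+2=9
CMP r4, #15  (cmp 9,15)
BNE body: taken
r5=30*13=390
r5=390-3=387
r5=M[108]=17
r5=17|14=31
r6=108+4=112
r4=9+2=11
CMP r4, #15  (cmp 11,15)
BNE body: taken
r5=31*13=403
r5=403-3=400
r5=M[112]=3
r5=3|14=15
r6=112+4=116
r4=11+2=13
CMP r4, #15  (cmp 13,15)
BNE body: taken
r5=15*13=195
r5=195-3=192
r5=M[116]=13
r5=13|14=15
r6=116+4=120
r4=13+2=15
CMP r4, #15  (cmp 15,15)
BNE body: not taken
halt.
Total executed instructions: 44.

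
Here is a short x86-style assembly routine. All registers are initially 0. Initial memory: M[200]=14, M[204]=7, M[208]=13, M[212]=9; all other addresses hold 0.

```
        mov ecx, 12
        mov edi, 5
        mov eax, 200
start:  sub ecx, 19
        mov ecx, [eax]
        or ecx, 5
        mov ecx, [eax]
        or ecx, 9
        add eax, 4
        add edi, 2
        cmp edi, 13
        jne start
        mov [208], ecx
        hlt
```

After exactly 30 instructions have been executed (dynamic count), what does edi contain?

mov ecx, 12 → ecx=12
mov edi, 5 → edi=5
mov eax, 200 → eax=200
sub ecx, 19 → ecx=12-19=-7
mov ecx, [eax] → ecx=M[200]=14
or ecx, 5 → ecx=14|5=15
mov ecx, [eax] → ecx=M[200]=14
or ecx, 9 → ecx=14|9=15
add eax, 4 → eax=200+4=204
add edi, 2 → edi=5+2=7
cmp edi, 13  (cmp 7,13)
jne start: taken
sub ecx, 19 → ecx=15-19=-4
mov ecx, [eax] → ecx=M[204]=7
or ecx, 5 → ecx=7|5=7
mov ecx, [eax] → ecx=M[204]=7
or ecx, 9 → ecx=7|9=15
add eax, 4 → eax=204+4=208
add edi, 2 → edi=7+2=9
cmp edi, 13  (cmp 9,13)
jne start: taken
sub ecx, 19 → ecx=15-19=-4
mov ecx, [eax] → ecx=M[208]=13
or ecx, 5 → ecx=13|5=13
mov ecx, [eax] → ecx=M[208]=13
or ecx, 9 → ecx=13|9=13
add eax, 4 → eax=208+4=212
add edi, 2 → edi=9+2=11
cmp edi, 13  (cmp 11,13)
jne start: taken
After step 30: edi = 11.

11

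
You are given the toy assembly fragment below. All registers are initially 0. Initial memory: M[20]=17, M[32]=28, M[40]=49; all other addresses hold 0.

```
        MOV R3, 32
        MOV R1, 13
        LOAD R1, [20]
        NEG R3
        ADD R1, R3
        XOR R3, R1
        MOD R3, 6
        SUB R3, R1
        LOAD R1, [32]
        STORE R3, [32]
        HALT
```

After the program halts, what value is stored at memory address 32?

20

MOV R3, 32 → R3=32
MOV R1, 13 → R1=13
LOAD R1, [20] → R1=M[20]=17
NEG R3 → R3=-(32)=-32
ADD R1, R3 → R1=17+(-32)=-15
XOR R3, R1 → R3=(-32)^(-15)=17
MOD R3, 6 → R3=17%6=5
SUB R3, R1 → R3=5-(-15)=20
LOAD R1, [32] → R1=M[32]=28
STORE R3, [32] → M[32]=20
halt.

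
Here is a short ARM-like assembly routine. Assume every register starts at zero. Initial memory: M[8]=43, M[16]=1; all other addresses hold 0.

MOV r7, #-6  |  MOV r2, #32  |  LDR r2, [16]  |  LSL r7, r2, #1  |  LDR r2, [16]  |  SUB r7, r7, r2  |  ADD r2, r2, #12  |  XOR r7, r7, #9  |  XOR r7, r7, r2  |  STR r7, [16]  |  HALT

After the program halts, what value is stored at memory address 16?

5

after MOV r7, #-6: r7=-6
after MOV r2, #32: r2=32
after LDR r2, [16]: r2=M[16]=1
after LSL r7, r2, #1: r7=1<<1=2
after LDR r2, [16]: r2=M[16]=1
after SUB r7, r7, r2: r7=2-1=1
after ADD r2, r2, #12: r2=1+12=13
after XOR r7, r7, #9: r7=1^9=8
after XOR r7, r7, r2: r7=8^13=5
STR r7, [16] → M[16]=5
halt.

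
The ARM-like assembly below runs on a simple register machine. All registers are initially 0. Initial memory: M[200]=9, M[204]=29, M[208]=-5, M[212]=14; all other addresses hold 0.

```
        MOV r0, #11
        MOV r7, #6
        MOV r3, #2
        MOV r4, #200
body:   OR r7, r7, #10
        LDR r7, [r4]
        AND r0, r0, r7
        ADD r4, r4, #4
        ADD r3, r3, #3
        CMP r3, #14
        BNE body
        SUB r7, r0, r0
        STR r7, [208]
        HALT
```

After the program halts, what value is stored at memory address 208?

0

MOV r0, #11 → r0=11
MOV r7, #6 → r7=6
MOV r3, #2 → r3=2
MOV r4, #200 → r4=200
OR r7, r7, #10 → r7=6|10=14
LDR r7, [r4] → r7=M[200]=9
AND r0, r0, r7 → r0=11&9=9
ADD r4, r4, #4 → r4=200+4=204
ADD r3, r3, #3 → r3=2+3=5
CMP r3, #14  (cmp 5,14)
BNE body: taken
OR r7, r7, #10 → r7=9|10=11
LDR r7, [r4] → r7=M[204]=29
AND r0, r0, r7 → r0=9&29=9
ADD r4, r4, #4 → r4=204+4=208
ADD r3, r3, #3 → r3=5+3=8
CMP r3, #14  (cmp 8,14)
BNE body: taken
OR r7, r7, #10 → r7=29|10=31
LDR r7, [r4] → r7=M[208]=-5
AND r0, r0, r7 → r0=9&(-5)=9
ADD r4, r4, #4 → r4=208+4=212
ADD r3, r3, #3 → r3=8+3=11
CMP r3, #14  (cmp 11,14)
BNE body: taken
OR r7, r7, #10 → r7=(-5)|10=-5
LDR r7, [r4] → r7=M[212]=14
AND r0, r0, r7 → r0=9&14=8
ADD r4, r4, #4 → r4=212+4=216
ADD r3, r3, #3 → r3=11+3=14
CMP r3, #14  (cmp 14,14)
BNE body: not taken
SUB r7, r0, r0 → r7=8-8=0
STR r7, [208] → M[208]=0
halt.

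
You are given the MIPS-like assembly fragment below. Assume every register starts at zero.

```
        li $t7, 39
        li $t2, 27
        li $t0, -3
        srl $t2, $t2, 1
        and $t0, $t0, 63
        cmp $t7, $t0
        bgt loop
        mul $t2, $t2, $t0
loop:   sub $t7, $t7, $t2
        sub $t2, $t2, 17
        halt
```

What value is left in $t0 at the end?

$t7=39
$t2=27
$t0=-3
$t2=27>>1=13
$t0=(-3)&63=61
cmp $t7, $t0  (cmp 39,61)
bgt loop: not taken
$t2=13*61=793
$t7=39-793=-754
$t2=793-17=776
halt.

61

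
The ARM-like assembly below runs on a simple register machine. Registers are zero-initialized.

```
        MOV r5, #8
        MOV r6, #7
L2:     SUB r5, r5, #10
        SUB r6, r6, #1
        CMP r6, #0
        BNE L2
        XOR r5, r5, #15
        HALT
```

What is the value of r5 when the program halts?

MOV r5, #8 → r5=8
MOV r6, #7 → r6=7
SUB r5, r5, #10 → r5=8-10=-2
SUB r6, r6, #1 → r6=7-1=6
CMP r6, #0  (cmp 6,0)
BNE L2: taken
SUB r5, r5, #10 → r5=(-2)-10=-12
SUB r6, r6, #1 → r6=6-1=5
CMP r6, #0  (cmp 5,0)
BNE L2: taken
SUB r5, r5, #10 → r5=(-12)-10=-22
SUB r6, r6, #1 → r6=5-1=4
CMP r6, #0  (cmp 4,0)
BNE L2: taken
SUB r5, r5, #10 → r5=(-22)-10=-32
SUB r6, r6, #1 → r6=4-1=3
CMP r6, #0  (cmp 3,0)
BNE L2: taken
SUB r5, r5, #10 → r5=(-32)-10=-42
SUB r6, r6, #1 → r6=3-1=2
CMP r6, #0  (cmp 2,0)
BNE L2: taken
SUB r5, r5, #10 → r5=(-42)-10=-52
SUB r6, r6, #1 → r6=2-1=1
CMP r6, #0  (cmp 1,0)
BNE L2: taken
SUB r5, r5, #10 → r5=(-52)-10=-62
SUB r6, r6, #1 → r6=1-1=0
CMP r6, #0  (cmp 0,0)
BNE L2: not taken
XOR r5, r5, #15 → r5=(-62)^15=-51
halt.

-51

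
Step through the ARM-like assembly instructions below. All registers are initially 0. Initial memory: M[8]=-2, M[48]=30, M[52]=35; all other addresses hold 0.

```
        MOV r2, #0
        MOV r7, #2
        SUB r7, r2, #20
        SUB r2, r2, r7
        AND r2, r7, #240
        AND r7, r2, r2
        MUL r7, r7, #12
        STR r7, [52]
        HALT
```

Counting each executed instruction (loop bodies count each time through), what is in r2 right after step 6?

224

r2=0
r7=2
r7=0-20=-20
r2=0-(-20)=20
r2=(-20)&240=224
r7=224&224=224
After step 6: r2 = 224.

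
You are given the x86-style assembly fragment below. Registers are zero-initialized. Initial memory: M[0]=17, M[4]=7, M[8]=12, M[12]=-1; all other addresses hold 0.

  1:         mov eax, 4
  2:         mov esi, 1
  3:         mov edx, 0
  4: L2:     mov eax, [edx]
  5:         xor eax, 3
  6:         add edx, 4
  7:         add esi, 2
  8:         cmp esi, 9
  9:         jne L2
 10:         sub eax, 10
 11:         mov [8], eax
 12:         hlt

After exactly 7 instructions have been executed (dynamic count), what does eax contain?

eax=4
esi=1
edx=0
eax=M[0]=17
eax=17^3=18
edx=0+4=4
esi=1+2=3
After step 7: eax = 18.

18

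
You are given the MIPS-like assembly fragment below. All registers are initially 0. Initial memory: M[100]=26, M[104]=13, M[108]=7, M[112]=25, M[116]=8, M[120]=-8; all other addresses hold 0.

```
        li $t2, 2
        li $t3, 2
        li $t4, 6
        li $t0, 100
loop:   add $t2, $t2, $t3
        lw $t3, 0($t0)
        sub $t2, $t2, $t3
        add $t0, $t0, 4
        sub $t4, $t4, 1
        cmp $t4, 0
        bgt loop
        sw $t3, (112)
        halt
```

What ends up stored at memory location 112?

-8

after li $t2, 2: $t2=2
after li $t3, 2: $t3=2
after li $t4, 6: $t4=6
after li $t0, 100: $t0=100
after add $t2, $t2, $t3: $t2=2+2=4
after lw $t3, 0($t0): $t3=M[100]=26
after sub $t2, $t2, $t3: $t2=4-26=-22
after add $t0, $t0, 4: $t0=100+4=104
after sub $t4, $t4, 1: $t4=6-1=5
cmp $t4, 0  (cmp 5,0)
bgt loop: taken
after add $t2, $t2, $t3: $t2=(-22)+26=4
after lw $t3, 0($t0): $t3=M[104]=13
after sub $t2, $t2, $t3: $t2=4-13=-9
after add $t0, $t0, 4: $t0=104+4=108
after sub $t4, $t4, 1: $t4=5-1=4
cmp $t4, 0  (cmp 4,0)
bgt loop: taken
after add $t2, $t2, $t3: $t2=(-9)+13=4
after lw $t3, 0($t0): $t3=M[108]=7
after sub $t2, $t2, $t3: $t2=4-7=-3
after add $t0, $t0, 4: $t0=108+4=112
after sub $t4, $t4, 1: $t4=4-1=3
cmp $t4, 0  (cmp 3,0)
bgt loop: taken
after add $t2, $t2, $t3: $t2=(-3)+7=4
after lw $t3, 0($t0): $t3=M[112]=25
after sub $t2, $t2, $t3: $t2=4-25=-21
after add $t0, $t0, 4: $t0=112+4=116
after sub $t4, $t4, 1: $t4=3-1=2
cmp $t4, 0  (cmp 2,0)
bgt loop: taken
after add $t2, $t2, $t3: $t2=(-21)+25=4
after lw $t3, 0($t0): $t3=M[116]=8
after sub $t2, $t2, $t3: $t2=4-8=-4
after add $t0, $t0, 4: $t0=116+4=120
after sub $t4, $t4, 1: $t4=2-1=1
cmp $t4, 0  (cmp 1,0)
bgt loop: taken
after add $t2, $t2, $t3: $t2=(-4)+8=4
after lw $t3, 0($t0): $t3=M[120]=-8
after sub $t2, $t2, $t3: $t2=4-(-8)=12
after add $t0, $t0, 4: $t0=120+4=124
after sub $t4, $t4, 1: $t4=1-1=0
cmp $t4, 0  (cmp 0,0)
bgt loop: not taken
sw $t3, (112) → M[112]=-8
halt.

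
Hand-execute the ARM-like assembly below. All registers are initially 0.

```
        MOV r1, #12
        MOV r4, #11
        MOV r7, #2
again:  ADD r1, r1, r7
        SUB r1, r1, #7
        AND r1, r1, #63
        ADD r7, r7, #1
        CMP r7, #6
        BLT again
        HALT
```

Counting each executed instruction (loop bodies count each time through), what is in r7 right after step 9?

MOV r1, #12 → r1=12
MOV r4, #11 → r4=11
MOV r7, #2 → r7=2
ADD r1, r1, r7 → r1=12+2=14
SUB r1, r1, #7 → r1=14-7=7
AND r1, r1, #63 → r1=7&63=7
ADD r7, r7, #1 → r7=2+1=3
CMP r7, #6  (cmp 3,6)
BLT again: taken
After step 9: r7 = 3.

3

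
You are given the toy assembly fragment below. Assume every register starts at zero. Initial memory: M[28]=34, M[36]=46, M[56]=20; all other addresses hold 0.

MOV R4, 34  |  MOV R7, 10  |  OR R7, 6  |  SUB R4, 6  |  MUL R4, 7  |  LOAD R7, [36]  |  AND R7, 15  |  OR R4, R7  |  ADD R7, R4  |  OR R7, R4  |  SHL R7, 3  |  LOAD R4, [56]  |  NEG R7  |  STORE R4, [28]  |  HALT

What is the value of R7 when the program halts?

-1776

R4=34
R7=10
R7=10|6=14
R4=34-6=28
R4=28*7=196
R7=M[36]=46
R7=46&15=14
R4=196|14=206
R7=14+206=220
R7=220|206=222
R7=222<<3=1776
R4=M[56]=20
R7=-(1776)=-1776
STORE R4, [28] → M[28]=20
halt.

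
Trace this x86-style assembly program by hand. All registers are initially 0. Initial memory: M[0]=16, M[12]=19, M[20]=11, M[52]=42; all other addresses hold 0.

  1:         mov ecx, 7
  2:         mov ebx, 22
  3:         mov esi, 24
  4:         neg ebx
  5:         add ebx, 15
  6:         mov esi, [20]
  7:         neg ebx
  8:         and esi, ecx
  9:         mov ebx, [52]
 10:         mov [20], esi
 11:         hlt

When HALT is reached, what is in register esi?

mov ecx, 7 → ecx=7
mov ebx, 22 → ebx=22
mov esi, 24 → esi=24
neg ebx → ebx=-(22)=-22
add ebx, 15 → ebx=(-22)+15=-7
mov esi, [20] → esi=M[20]=11
neg ebx → ebx=-(-7)=7
and esi, ecx → esi=11&7=3
mov ebx, [52] → ebx=M[52]=42
mov [20], esi → M[20]=3
halt.

3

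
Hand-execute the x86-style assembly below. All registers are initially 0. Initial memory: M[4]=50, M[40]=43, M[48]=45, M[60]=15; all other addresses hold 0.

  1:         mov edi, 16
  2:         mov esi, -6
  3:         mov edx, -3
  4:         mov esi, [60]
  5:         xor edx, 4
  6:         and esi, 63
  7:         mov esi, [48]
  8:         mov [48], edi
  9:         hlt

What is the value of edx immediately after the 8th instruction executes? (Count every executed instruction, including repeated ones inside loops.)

-7

after mov edi, 16: edi=16
after mov esi, -6: esi=-6
after mov edx, -3: edx=-3
after mov esi, [60]: esi=M[60]=15
after xor edx, 4: edx=(-3)^4=-7
after and esi, 63: esi=15&63=15
after mov esi, [48]: esi=M[48]=45
mov [48], edi → M[48]=16
After step 8: edx = -7.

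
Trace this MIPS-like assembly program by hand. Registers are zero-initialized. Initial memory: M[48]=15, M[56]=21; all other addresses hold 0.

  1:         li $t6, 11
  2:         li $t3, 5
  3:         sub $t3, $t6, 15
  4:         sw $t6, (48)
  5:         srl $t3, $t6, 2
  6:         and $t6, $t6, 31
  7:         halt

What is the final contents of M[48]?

11

after li $t6, 11: $t6=11
after li $t3, 5: $t3=5
after sub $t3, $t6, 15: $t3=11-15=-4
sw $t6, (48) → M[48]=11
after srl $t3, $t6, 2: $t3=11>>2=2
after and $t6, $t6, 31: $t6=11&31=11
halt.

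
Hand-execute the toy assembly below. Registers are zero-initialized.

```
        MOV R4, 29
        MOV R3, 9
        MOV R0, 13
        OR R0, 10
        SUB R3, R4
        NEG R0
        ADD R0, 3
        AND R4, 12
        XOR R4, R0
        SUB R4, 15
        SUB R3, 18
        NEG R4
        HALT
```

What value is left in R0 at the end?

MOV R4, 29 → R4=29
MOV R3, 9 → R3=9
MOV R0, 13 → R0=13
OR R0, 10 → R0=13|10=15
SUB R3, R4 → R3=9-29=-20
NEG R0 → R0=-(15)=-15
ADD R0, 3 → R0=(-15)+3=-12
AND R4, 12 → R4=29&12=12
XOR R4, R0 → R4=12^(-12)=-8
SUB R4, 15 → R4=(-8)-15=-23
SUB R3, 18 → R3=(-20)-18=-38
NEG R4 → R4=-(-23)=23
halt.

-12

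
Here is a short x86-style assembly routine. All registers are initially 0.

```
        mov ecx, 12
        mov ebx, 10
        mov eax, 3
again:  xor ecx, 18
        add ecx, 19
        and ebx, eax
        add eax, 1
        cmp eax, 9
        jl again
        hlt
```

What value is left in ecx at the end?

ecx=12
ebx=10
eax=3
ecx=12^18=30
ecx=30+19=49
ebx=10&3=2
eax=3+1=4
cmp eax, 9  (cmp 4,9)
jl again: taken
ecx=49^18=35
ecx=35+19=54
ebx=2&4=0
eax=4+1=5
cmp eax, 9  (cmp 5,9)
jl again: taken
ecx=54^18=36
ecx=36+19=55
ebx=0&5=0
eax=5+1=6
cmp eax, 9  (cmp 6,9)
jl again: taken
ecx=55^18=37
ecx=37+19=56
ebx=0&6=0
eax=6+1=7
cmp eax, 9  (cmp 7,9)
jl again: taken
ecx=56^18=42
ecx=42+19=61
ebx=0&7=0
eax=7+1=8
cmp eax, 9  (cmp 8,9)
jl again: taken
ecx=61^18=47
ecx=47+19=66
ebx=0&8=0
eax=8+1=9
cmp eax, 9  (cmp 9,9)
jl again: not taken
halt.

66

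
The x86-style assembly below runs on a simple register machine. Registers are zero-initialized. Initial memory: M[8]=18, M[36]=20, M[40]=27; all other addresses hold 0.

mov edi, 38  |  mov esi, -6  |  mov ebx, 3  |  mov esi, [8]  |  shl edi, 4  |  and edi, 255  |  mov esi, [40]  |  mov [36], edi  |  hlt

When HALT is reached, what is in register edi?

96

after mov edi, 38: edi=38
after mov esi, -6: esi=-6
after mov ebx, 3: ebx=3
after mov esi, [8]: esi=M[8]=18
after shl edi, 4: edi=38<<4=608
after and edi, 255: edi=608&255=96
after mov esi, [40]: esi=M[40]=27
mov [36], edi → M[36]=96
halt.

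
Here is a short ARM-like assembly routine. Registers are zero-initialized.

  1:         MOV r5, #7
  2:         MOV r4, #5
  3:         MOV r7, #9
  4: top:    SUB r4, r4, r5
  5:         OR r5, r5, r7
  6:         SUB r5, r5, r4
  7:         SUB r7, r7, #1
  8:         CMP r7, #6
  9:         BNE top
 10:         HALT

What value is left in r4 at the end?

-63

after MOV r5, #7: r5=7
after MOV r4, #5: r4=5
after MOV r7, #9: r7=9
after SUB r4, r4, r5: r4=5-7=-2
after OR r5, r5, r7: r5=7|9=15
after SUB r5, r5, r4: r5=15-(-2)=17
after SUB r7, r7, #1: r7=9-1=8
CMP r7, #6  (cmp 8,6)
BNE top: taken
after SUB r4, r4, r5: r4=(-2)-17=-19
after OR r5, r5, r7: r5=17|8=25
after SUB r5, r5, r4: r5=25-(-19)=44
after SUB r7, r7, #1: r7=8-1=7
CMP r7, #6  (cmp 7,6)
BNE top: taken
after SUB r4, r4, r5: r4=(-19)-44=-63
after OR r5, r5, r7: r5=44|7=47
after SUB r5, r5, r4: r5=47-(-63)=110
after SUB r7, r7, #1: r7=7-1=6
CMP r7, #6  (cmp 6,6)
BNE top: not taken
halt.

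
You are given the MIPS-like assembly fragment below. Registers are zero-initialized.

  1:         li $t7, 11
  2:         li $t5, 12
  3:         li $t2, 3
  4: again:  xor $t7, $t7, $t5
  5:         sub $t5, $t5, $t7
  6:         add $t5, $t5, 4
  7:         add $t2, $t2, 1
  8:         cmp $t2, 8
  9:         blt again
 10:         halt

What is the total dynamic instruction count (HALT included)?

34

li $t7, 11 → $t7=11
li $t5, 12 → $t5=12
li $t2, 3 → $t2=3
xor $t7, $t7, $t5 → $t7=11^12=7
sub $t5, $t5, $t7 → $t5=12-7=5
add $t5, $t5, 4 → $t5=5+4=9
add $t2, $t2, 1 → $t2=3+1=4
cmp $t2, 8  (cmp 4,8)
blt again: taken
xor $t7, $t7, $t5 → $t7=7^9=14
sub $t5, $t5, $t7 → $t5=9-14=-5
add $t5, $t5, 4 → $t5=(-5)+4=-1
add $t2, $t2, 1 → $t2=4+1=5
cmp $t2, 8  (cmp 5,8)
blt again: taken
xor $t7, $t7, $t5 → $t7=14^(-1)=-15
sub $t5, $t5, $t7 → $t5=(-1)-(-15)=14
add $t5, $t5, 4 → $t5=14+4=18
add $t2, $t2, 1 → $t2=5+1=6
cmp $t2, 8  (cmp 6,8)
blt again: taken
xor $t7, $t7, $t5 → $t7=(-15)^18=-29
sub $t5, $t5, $t7 → $t5=18-(-29)=47
add $t5, $t5, 4 → $t5=47+4=51
add $t2, $t2, 1 → $t2=6+1=7
cmp $t2, 8  (cmp 7,8)
blt again: taken
xor $t7, $t7, $t5 → $t7=(-29)^51=-48
sub $t5, $t5, $t7 → $t5=51-(-48)=99
add $t5, $t5, 4 → $t5=99+4=103
add $t2, $t2, 1 → $t2=7+1=8
cmp $t2, 8  (cmp 8,8)
blt again: not taken
halt.
Total executed instructions: 34.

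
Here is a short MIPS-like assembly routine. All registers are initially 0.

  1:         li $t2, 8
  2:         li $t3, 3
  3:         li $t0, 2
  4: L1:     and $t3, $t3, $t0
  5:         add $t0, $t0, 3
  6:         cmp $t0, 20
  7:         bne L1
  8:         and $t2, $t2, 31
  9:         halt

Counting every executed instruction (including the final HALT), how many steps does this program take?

$t2=8
$t3=3
$t0=2
$t3=3&2=2
$t0=2+3=5
cmp $t0, 20  (cmp 5,20)
bne L1: taken
$t3=2&5=0
$t0=5+3=8
cmp $t0, 20  (cmp 8,20)
bne L1: taken
$t3=0&8=0
$t0=8+3=11
cmp $t0, 20  (cmp 11,20)
bne L1: taken
$t3=0&11=0
$t0=11+3=14
cmp $t0, 20  (cmp 14,20)
bne L1: taken
$t3=0&14=0
$t0=14+3=17
cmp $t0, 20  (cmp 17,20)
bne L1: taken
$t3=0&17=0
$t0=17+3=20
cmp $t0, 20  (cmp 20,20)
bne L1: not taken
$t2=8&31=8
halt.
Total executed instructions: 29.

29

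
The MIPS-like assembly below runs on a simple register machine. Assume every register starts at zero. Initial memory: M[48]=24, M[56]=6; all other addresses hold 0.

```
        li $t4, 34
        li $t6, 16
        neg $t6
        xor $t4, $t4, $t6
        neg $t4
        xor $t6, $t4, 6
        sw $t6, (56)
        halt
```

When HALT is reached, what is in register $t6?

li $t4, 34 → $t4=34
li $t6, 16 → $t6=16
neg $t6 → $t6=-(16)=-16
xor $t4, $t4, $t6 → $t4=34^(-16)=-46
neg $t4 → $t4=-(-46)=46
xor $t6, $t4, 6 → $t6=46^6=40
sw $t6, (56) → M[56]=40
halt.

40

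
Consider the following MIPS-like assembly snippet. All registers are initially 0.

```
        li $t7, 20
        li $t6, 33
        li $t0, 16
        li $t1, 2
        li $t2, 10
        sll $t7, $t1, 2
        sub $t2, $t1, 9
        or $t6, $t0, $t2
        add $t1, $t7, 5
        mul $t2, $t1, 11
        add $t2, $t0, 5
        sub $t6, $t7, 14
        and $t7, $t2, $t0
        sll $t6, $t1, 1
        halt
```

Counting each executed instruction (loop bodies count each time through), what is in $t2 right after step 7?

li $t7, 20 → $t7=20
li $t6, 33 → $t6=33
li $t0, 16 → $t0=16
li $t1, 2 → $t1=2
li $t2, 10 → $t2=10
sll $t7, $t1, 2 → $t7=2<<2=8
sub $t2, $t1, 9 → $t2=2-9=-7
After step 7: $t2 = -7.

-7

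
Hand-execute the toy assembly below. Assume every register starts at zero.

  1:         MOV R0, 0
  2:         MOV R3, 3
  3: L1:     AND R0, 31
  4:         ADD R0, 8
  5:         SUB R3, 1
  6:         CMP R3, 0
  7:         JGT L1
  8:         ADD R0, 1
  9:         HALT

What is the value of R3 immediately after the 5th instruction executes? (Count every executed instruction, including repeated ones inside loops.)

2

after MOV R0, 0: R0=0
after MOV R3, 3: R3=3
after AND R0, 31: R0=0&31=0
after ADD R0, 8: R0=0+8=8
after SUB R3, 1: R3=3-1=2
After step 5: R3 = 2.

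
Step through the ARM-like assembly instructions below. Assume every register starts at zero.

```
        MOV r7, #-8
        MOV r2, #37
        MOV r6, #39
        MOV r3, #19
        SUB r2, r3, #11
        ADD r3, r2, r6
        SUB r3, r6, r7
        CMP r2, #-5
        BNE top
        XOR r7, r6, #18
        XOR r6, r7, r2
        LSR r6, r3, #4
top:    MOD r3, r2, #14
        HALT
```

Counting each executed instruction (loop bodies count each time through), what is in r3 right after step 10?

8

MOV r7, #-8 → r7=-8
MOV r2, #37 → r2=37
MOV r6, #39 → r6=39
MOV r3, #19 → r3=19
SUB r2, r3, #11 → r2=19-11=8
ADD r3, r2, r6 → r3=8+39=47
SUB r3, r6, r7 → r3=39-(-8)=47
CMP r2, #-5  (cmp 8,-5)
BNE top: taken
MOD r3, r2, #14 → r3=8%14=8
After step 10: r3 = 8.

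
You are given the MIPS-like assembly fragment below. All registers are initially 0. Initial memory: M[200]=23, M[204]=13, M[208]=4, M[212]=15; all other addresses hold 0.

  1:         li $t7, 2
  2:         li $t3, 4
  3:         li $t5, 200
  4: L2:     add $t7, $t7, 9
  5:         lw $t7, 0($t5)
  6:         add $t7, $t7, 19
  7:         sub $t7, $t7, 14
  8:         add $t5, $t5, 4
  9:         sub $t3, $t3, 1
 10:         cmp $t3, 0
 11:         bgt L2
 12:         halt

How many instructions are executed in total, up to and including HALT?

$t7=2
$t3=4
$t5=200
$t7=2+9=11
$t7=M[200]=23
$t7=23+19=42
$t7=42-14=28
$t5=200+4=204
$t3=4-1=3
cmp $t3, 0  (cmp 3,0)
bgt L2: taken
$t7=28+9=37
$t7=M[204]=13
$t7=13+19=32
$t7=32-14=18
$t5=204+4=208
$t3=3-1=2
cmp $t3, 0  (cmp 2,0)
bgt L2: taken
$t7=18+9=27
$t7=M[208]=4
$t7=4+19=23
$t7=23-14=9
$t5=208+4=212
$t3=2-1=1
cmp $t3, 0  (cmp 1,0)
bgt L2: taken
$t7=9+9=18
$t7=M[212]=15
$t7=15+19=34
$t7=34-14=20
$t5=212+4=216
$t3=1-1=0
cmp $t3, 0  (cmp 0,0)
bgt L2: not taken
halt.
Total executed instructions: 36.

36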